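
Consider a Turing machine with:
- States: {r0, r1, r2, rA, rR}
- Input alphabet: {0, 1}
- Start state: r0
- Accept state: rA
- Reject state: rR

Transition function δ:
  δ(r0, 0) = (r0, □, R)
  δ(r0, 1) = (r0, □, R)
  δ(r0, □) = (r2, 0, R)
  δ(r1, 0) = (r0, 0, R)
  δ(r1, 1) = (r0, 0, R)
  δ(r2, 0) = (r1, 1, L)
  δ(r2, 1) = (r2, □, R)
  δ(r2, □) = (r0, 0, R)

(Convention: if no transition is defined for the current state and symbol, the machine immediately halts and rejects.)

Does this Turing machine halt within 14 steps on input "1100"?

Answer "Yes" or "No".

Execution trace:
Initial: [r0]1100
Step 1: δ(r0, 1) = (r0, □, R) → □[r0]100
Step 2: δ(r0, 1) = (r0, □, R) → □□[r0]00
Step 3: δ(r0, 0) = (r0, □, R) → □□□[r0]0
Step 4: δ(r0, 0) = (r0, □, R) → □□□□[r0]□
Step 5: δ(r0, □) = (r2, 0, R) → □□□□0[r2]□
Step 6: δ(r2, □) = (r0, 0, R) → □□□□00[r0]□
Step 7: δ(r0, □) = (r2, 0, R) → □□□□000[r2]□
Step 8: δ(r2, □) = (r0, 0, R) → □□□□0000[r0]□
Step 9: δ(r0, □) = (r2, 0, R) → □□□□00000[r2]□
Step 10: δ(r2, □) = (r0, 0, R) → □□□□000000[r0]□
Step 11: δ(r0, □) = (r2, 0, R) → □□□□0000000[r2]□
Step 12: δ(r2, □) = (r0, 0, R) → □□□□00000000[r0]□
Step 13: δ(r0, □) = (r2, 0, R) → □□□□000000000[r2]□
Step 14: δ(r2, □) = (r0, 0, R) → □□□□0000000000[r0]□

The machine has not reached a halting state after 14 steps.
The machine did not halt within the 14-step bound.

Answer: No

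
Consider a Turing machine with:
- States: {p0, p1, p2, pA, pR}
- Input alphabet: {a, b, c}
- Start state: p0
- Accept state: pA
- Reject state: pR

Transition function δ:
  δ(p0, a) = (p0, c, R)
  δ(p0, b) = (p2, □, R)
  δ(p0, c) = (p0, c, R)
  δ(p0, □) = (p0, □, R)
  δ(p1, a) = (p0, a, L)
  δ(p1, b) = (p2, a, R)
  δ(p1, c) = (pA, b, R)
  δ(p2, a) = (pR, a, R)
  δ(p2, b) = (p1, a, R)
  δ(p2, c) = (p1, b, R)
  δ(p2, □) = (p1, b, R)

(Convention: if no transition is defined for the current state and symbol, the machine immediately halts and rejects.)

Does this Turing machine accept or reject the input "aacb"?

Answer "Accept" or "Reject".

Execution trace:
Initial: [p0]aacb
Step 1: δ(p0, a) = (p0, c, R) → c[p0]acb
Step 2: δ(p0, a) = (p0, c, R) → cc[p0]cb
Step 3: δ(p0, c) = (p0, c, R) → ccc[p0]b
Step 4: δ(p0, b) = (p2, □, R) → ccc□[p2]□
Step 5: δ(p2, □) = (p1, b, R) → ccc□b[p1]□

No transition is defined for δ(p1, □). By convention the machine halts and rejects.

Answer: Reject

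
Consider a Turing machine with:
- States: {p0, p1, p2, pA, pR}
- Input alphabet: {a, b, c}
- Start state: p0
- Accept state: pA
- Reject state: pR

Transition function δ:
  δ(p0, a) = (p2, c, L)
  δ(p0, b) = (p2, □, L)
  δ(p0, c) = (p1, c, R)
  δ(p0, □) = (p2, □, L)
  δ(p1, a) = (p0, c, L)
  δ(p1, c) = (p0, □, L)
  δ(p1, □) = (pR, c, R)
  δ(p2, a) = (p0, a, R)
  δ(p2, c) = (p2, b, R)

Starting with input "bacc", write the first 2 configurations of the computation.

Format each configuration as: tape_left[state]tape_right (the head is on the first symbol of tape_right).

Transitions applied:
Step 1: δ(p0, b) = (p2, □, L)

The first 2 configurations are:
[p0]bacc ⊢ [p2]□□acc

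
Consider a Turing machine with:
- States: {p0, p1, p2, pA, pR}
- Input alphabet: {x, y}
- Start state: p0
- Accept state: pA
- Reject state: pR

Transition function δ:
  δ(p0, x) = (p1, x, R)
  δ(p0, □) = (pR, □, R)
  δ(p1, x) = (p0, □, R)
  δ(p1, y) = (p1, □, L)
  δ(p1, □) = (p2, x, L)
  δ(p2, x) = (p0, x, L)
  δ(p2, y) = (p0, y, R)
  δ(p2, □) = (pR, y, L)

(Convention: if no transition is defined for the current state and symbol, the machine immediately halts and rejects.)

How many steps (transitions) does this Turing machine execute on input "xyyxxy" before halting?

Execution trace:
Initial: [p0]xyyxxy
Step 1: δ(p0, x) = (p1, x, R) → x[p1]yyxxy
Step 2: δ(p1, y) = (p1, □, L) → [p1]x□yxxy
Step 3: δ(p1, x) = (p0, □, R) → □[p0]□yxxy
Step 4: δ(p0, □) = (pR, □, R) → □□[pR]yxxy

The machine reaches the reject state pR and halts.

The machine executed 4 steps before halting.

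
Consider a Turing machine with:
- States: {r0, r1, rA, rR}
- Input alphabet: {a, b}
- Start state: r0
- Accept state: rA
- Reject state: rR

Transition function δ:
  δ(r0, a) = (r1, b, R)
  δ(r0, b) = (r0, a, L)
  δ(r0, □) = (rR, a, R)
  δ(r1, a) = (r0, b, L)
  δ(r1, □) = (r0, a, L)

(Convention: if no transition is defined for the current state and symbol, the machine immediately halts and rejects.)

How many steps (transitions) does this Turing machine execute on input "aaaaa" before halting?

Execution trace:
Initial: [r0]aaaaa
Step 1: δ(r0, a) = (r1, b, R) → b[r1]aaaa
Step 2: δ(r1, a) = (r0, b, L) → [r0]bbaaa
Step 3: δ(r0, b) = (r0, a, L) → [r0]□abaaa
Step 4: δ(r0, □) = (rR, a, R) → a[rR]abaaa

The machine reaches the reject state rR and halts.

The machine executed 4 steps before halting.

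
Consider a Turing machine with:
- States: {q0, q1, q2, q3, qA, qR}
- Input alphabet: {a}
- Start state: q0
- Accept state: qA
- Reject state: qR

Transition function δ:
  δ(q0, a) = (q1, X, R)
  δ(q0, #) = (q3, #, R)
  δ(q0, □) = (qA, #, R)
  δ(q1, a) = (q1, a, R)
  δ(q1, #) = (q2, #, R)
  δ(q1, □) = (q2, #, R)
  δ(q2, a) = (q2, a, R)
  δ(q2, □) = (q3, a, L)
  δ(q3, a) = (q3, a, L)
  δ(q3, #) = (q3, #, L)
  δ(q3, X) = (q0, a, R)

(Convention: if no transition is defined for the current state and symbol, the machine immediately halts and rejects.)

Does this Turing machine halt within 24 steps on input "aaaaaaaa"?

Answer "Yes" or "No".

Execution trace:
Initial: [q0]aaaaaaaa
Step 1: δ(q0, a) = (q1, X, R) → X[q1]aaaaaaa
Step 2: δ(q1, a) = (q1, a, R) → Xa[q1]aaaaaa
Step 3: δ(q1, a) = (q1, a, R) → Xaa[q1]aaaaa
Step 4: δ(q1, a) = (q1, a, R) → Xaaa[q1]aaaa
Step 5: δ(q1, a) = (q1, a, R) → Xaaaa[q1]aaa
Step 6: δ(q1, a) = (q1, a, R) → Xaaaaa[q1]aa
Step 7: δ(q1, a) = (q1, a, R) → Xaaaaaa[q1]a
Step 8: δ(q1, a) = (q1, a, R) → Xaaaaaaa[q1]□
Step 9: δ(q1, □) = (q2, #, R) → Xaaaaaaa#[q2]□
Step 10: δ(q2, □) = (q3, a, L) → Xaaaaaaa[q3]#a
Step 11: δ(q3, #) = (q3, #, L) → Xaaaaaa[q3]a#a
Step 12: δ(q3, a) = (q3, a, L) → Xaaaaa[q3]aa#a
Step 13: δ(q3, a) = (q3, a, L) → Xaaaa[q3]aaa#a
Step 14: δ(q3, a) = (q3, a, L) → Xaaa[q3]aaaa#a
Step 15: δ(q3, a) = (q3, a, L) → Xaa[q3]aaaaa#a
Step 16: δ(q3, a) = (q3, a, L) → Xa[q3]aaaaaa#a
Step 17: δ(q3, a) = (q3, a, L) → X[q3]aaaaaaa#a
Step 18: δ(q3, a) = (q3, a, L) → [q3]Xaaaaaaa#a
Step 19: δ(q3, X) = (q0, a, R) → a[q0]aaaaaaa#a
Step 20: δ(q0, a) = (q1, X, R) → aX[q1]aaaaaa#a
Step 21: δ(q1, a) = (q1, a, R) → aXa[q1]aaaaa#a
Step 22: δ(q1, a) = (q1, a, R) → aXaa[q1]aaaa#a
Step 23: δ(q1, a) = (q1, a, R) → aXaaa[q1]aaa#a
Step 24: δ(q1, a) = (q1, a, R) → aXaaaa[q1]aa#a

The machine has not reached a halting state after 24 steps.
The machine did not halt within the 24-step bound.

Answer: No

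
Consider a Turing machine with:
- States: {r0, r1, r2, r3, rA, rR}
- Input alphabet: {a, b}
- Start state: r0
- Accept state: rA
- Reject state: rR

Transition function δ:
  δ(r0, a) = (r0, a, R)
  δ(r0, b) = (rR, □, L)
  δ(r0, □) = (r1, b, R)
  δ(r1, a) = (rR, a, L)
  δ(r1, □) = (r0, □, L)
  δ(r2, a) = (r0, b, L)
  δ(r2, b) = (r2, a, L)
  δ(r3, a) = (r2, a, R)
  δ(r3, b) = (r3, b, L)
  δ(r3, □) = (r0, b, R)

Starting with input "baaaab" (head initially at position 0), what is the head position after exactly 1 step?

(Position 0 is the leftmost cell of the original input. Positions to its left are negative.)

Execution trace (head position shown):
Step 0: [r0]baaaab  (head at position 0)
Step 1: move left → [rR]□□aaaab  (head at position -1)

After 1 step, the head is at position -1.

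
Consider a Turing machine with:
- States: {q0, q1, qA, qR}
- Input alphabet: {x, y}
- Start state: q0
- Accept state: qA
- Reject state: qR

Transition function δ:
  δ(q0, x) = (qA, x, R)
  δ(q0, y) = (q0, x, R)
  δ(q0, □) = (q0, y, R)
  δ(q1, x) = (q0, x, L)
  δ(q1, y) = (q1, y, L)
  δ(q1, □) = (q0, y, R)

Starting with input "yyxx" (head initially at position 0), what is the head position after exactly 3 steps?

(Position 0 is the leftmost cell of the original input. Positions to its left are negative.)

Execution trace (head position shown):
Step 0: [q0]yyxx  (head at position 0)
Step 1: move right → x[q0]yxx  (head at position 1)
Step 2: move right → xx[q0]xx  (head at position 2)
Step 3: move right → xxx[qA]x  (head at position 3)

After 3 steps, the head is at position 3.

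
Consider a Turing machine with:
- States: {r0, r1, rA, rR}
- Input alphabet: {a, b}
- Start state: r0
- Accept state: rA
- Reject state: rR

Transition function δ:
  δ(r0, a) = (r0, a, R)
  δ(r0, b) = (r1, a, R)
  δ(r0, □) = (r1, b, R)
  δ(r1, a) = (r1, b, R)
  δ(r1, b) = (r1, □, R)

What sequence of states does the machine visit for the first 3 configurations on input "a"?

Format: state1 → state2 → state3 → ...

Execution trace:
Initial: [r0]a
Step 1: δ(r0, a) = (r0, a, R) → a[r0]□
Step 2: δ(r0, □) = (r1, b, R) → ab[r1]□

No transition is defined for δ(r1, □). By convention the machine halts and rejects.

State sequence: r0 → r0 → r1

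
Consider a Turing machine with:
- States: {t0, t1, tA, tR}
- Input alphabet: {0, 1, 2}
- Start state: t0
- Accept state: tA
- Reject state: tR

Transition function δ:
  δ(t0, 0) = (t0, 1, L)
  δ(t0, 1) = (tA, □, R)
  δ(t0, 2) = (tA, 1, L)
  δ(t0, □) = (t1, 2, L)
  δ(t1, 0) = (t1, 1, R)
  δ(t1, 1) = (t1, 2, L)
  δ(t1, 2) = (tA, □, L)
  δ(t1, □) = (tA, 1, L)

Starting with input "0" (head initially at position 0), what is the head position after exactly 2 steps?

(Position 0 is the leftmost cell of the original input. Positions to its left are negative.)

Execution trace (head position shown):
Step 0: [t0]0  (head at position 0)
Step 1: move left → [t0]□1  (head at position -1)
Step 2: move left → [t1]□21  (head at position -2)

After 2 steps, the head is at position -2.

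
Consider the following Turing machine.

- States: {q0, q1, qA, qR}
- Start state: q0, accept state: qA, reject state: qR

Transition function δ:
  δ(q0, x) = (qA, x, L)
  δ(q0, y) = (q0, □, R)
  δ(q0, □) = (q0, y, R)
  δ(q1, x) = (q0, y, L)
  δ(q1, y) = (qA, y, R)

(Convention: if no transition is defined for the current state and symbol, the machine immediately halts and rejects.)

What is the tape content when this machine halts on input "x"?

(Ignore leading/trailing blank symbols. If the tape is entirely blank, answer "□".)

Execution trace:
Initial: [q0]x
Step 1: δ(q0, x) = (qA, x, L) → [qA]□x

The machine reaches the accept state qA and halts.

Final tape (ignoring leading/trailing blanks): x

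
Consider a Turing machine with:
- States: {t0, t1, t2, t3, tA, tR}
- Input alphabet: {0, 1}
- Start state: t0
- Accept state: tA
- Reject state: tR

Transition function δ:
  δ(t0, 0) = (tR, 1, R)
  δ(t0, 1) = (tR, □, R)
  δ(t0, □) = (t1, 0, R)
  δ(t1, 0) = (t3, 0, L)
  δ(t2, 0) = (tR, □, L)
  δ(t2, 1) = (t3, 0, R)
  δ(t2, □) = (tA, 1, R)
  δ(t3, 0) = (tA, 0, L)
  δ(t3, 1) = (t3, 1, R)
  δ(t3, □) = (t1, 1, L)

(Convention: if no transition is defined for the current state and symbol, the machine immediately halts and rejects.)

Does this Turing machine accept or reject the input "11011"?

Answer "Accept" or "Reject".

Execution trace:
Initial: [t0]11011
Step 1: δ(t0, 1) = (tR, □, R) → □[tR]1011

The machine reaches the reject state tR and halts.

Answer: Reject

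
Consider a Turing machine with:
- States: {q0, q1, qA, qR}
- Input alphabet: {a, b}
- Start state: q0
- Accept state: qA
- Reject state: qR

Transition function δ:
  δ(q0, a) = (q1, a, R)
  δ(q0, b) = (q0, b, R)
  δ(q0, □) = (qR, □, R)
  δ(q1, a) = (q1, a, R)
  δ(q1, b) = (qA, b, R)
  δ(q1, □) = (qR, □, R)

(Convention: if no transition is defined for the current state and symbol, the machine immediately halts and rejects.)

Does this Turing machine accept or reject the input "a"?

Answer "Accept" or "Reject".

Execution trace:
Initial: [q0]a
Step 1: δ(q0, a) = (q1, a, R) → a[q1]□
Step 2: δ(q1, □) = (qR, □, R) → a□[qR]□

The machine reaches the reject state qR and halts.

Answer: Reject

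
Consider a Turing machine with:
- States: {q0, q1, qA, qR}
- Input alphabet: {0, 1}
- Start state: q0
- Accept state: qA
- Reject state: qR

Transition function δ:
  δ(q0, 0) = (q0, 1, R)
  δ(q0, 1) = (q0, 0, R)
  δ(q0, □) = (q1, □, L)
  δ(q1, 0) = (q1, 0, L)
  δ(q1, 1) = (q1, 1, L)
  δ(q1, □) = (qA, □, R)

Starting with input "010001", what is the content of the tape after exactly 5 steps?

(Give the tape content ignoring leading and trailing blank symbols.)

Execution trace:
Initial: [q0]010001
Step 1: δ(q0, 0) = (q0, 1, R) → 1[q0]10001
Step 2: δ(q0, 1) = (q0, 0, R) → 10[q0]0001
Step 3: δ(q0, 0) = (q0, 1, R) → 101[q0]001
Step 4: δ(q0, 0) = (q0, 1, R) → 1011[q0]01
Step 5: δ(q0, 0) = (q0, 1, R) → 10111[q0]1

After 5 steps, the tape (ignoring leading/trailing blanks) is: 101111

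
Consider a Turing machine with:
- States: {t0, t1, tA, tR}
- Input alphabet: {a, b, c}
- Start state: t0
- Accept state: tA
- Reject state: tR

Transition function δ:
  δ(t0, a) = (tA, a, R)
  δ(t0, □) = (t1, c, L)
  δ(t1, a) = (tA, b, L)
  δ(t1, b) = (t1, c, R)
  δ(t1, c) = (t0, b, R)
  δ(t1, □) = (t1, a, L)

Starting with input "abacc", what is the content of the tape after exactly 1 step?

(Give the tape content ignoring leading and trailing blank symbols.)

Execution trace:
Initial: [t0]abacc
Step 1: δ(t0, a) = (tA, a, R) → a[tA]bacc

The machine reaches the accept state tA and halts.

After 1 step, the tape (ignoring leading/trailing blanks) is: abacc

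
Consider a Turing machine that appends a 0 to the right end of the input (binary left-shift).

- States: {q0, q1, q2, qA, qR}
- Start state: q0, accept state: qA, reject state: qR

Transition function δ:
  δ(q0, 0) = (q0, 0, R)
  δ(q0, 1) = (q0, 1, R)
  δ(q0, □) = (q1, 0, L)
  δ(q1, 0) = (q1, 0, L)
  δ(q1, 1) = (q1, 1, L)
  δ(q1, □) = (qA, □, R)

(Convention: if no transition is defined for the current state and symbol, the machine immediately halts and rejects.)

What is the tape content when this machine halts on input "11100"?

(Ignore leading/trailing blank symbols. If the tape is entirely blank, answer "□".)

Execution trace:
Initial: [q0]11100
Step 1: δ(q0, 1) = (q0, 1, R) → 1[q0]1100
Step 2: δ(q0, 1) = (q0, 1, R) → 11[q0]100
Step 3: δ(q0, 1) = (q0, 1, R) → 111[q0]00
Step 4: δ(q0, 0) = (q0, 0, R) → 1110[q0]0
Step 5: δ(q0, 0) = (q0, 0, R) → 11100[q0]□
Step 6: δ(q0, □) = (q1, 0, L) → 1110[q1]00
Step 7: δ(q1, 0) = (q1, 0, L) → 111[q1]000
Step 8: δ(q1, 0) = (q1, 0, L) → 11[q1]1000
Step 9: δ(q1, 1) = (q1, 1, L) → 1[q1]11000
Step 10: δ(q1, 1) = (q1, 1, L) → [q1]111000
Step 11: δ(q1, 1) = (q1, 1, L) → [q1]□111000
Step 12: δ(q1, □) = (qA, □, R) → □[qA]111000

The machine reaches the accept state qA and halts.

Final tape (ignoring leading/trailing blanks): 111000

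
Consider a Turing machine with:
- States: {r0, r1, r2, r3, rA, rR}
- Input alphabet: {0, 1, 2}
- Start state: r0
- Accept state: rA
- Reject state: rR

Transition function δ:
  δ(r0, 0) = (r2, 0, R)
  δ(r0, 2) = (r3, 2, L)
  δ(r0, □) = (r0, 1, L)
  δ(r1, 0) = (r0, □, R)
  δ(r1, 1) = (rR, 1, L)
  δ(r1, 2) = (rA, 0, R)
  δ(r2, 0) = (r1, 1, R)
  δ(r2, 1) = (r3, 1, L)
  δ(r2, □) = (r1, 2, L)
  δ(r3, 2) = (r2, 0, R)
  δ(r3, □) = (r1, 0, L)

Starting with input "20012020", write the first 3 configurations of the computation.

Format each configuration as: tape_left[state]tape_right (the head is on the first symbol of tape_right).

Transitions applied:
Step 1: δ(r0, 2) = (r3, 2, L)
Step 2: δ(r3, □) = (r1, 0, L)

The first 3 configurations are:
[r0]20012020 ⊢ [r3]□20012020 ⊢ [r1]□020012020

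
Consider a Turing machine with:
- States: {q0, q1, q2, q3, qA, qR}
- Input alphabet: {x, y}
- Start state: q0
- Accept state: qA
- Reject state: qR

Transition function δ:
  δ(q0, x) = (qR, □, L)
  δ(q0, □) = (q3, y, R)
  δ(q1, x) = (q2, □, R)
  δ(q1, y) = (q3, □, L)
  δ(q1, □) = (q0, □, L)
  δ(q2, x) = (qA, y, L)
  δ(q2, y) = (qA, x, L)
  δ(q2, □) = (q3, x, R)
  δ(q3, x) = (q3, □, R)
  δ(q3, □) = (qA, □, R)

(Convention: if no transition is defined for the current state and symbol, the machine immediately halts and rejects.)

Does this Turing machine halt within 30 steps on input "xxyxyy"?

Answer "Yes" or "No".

Execution trace:
Initial: [q0]xxyxyy
Step 1: δ(q0, x) = (qR, □, L) → [qR]□□xyxyy

The machine reaches the reject state qR and halts.
The machine halted after 1 step (within the 30-step bound).

Answer: Yes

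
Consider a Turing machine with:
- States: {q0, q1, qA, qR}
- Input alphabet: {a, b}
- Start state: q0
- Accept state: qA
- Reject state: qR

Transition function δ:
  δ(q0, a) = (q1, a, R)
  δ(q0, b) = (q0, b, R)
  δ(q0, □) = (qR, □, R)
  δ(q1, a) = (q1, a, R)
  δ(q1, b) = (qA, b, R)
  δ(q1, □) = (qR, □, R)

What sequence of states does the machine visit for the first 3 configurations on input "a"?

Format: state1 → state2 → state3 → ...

Execution trace:
Initial: [q0]a
Step 1: δ(q0, a) = (q1, a, R) → a[q1]□
Step 2: δ(q1, □) = (qR, □, R) → a□[qR]□

The machine reaches the reject state qR and halts.

State sequence: q0 → q1 → qR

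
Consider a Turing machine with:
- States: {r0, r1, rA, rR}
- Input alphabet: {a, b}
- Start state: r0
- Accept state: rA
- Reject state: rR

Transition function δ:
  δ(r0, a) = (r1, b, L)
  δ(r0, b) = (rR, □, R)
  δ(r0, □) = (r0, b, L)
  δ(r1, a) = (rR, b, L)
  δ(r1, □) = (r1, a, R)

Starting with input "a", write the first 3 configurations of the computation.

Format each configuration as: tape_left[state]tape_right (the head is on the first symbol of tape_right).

Transitions applied:
Step 1: δ(r0, a) = (r1, b, L)
Step 2: δ(r1, □) = (r1, a, R)

The first 3 configurations are:
[r0]a ⊢ [r1]□b ⊢ a[r1]b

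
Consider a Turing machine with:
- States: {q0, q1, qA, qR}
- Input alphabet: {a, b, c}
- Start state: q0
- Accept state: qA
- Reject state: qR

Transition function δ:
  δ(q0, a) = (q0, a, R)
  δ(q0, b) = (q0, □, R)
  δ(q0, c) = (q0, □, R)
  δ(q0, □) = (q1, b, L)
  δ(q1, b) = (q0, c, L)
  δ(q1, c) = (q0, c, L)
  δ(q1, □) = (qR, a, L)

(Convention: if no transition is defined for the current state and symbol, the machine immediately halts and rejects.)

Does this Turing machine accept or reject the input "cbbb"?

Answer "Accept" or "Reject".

Execution trace:
Initial: [q0]cbbb
Step 1: δ(q0, c) = (q0, □, R) → □[q0]bbb
Step 2: δ(q0, b) = (q0, □, R) → □□[q0]bb
Step 3: δ(q0, b) = (q0, □, R) → □□□[q0]b
Step 4: δ(q0, b) = (q0, □, R) → □□□□[q0]□
Step 5: δ(q0, □) = (q1, b, L) → □□□[q1]□b
Step 6: δ(q1, □) = (qR, a, L) → □□[qR]□ab

The machine reaches the reject state qR and halts.

Answer: Reject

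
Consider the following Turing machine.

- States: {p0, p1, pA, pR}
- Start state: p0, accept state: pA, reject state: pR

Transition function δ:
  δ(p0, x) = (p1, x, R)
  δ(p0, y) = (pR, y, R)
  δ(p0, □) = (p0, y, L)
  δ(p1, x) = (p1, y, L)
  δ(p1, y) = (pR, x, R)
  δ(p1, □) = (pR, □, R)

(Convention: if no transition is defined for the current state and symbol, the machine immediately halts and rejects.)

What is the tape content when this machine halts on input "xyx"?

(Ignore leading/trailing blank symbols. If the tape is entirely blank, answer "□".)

Execution trace:
Initial: [p0]xyx
Step 1: δ(p0, x) = (p1, x, R) → x[p1]yx
Step 2: δ(p1, y) = (pR, x, R) → xx[pR]x

The machine reaches the reject state pR and halts.

Final tape (ignoring leading/trailing blanks): xxx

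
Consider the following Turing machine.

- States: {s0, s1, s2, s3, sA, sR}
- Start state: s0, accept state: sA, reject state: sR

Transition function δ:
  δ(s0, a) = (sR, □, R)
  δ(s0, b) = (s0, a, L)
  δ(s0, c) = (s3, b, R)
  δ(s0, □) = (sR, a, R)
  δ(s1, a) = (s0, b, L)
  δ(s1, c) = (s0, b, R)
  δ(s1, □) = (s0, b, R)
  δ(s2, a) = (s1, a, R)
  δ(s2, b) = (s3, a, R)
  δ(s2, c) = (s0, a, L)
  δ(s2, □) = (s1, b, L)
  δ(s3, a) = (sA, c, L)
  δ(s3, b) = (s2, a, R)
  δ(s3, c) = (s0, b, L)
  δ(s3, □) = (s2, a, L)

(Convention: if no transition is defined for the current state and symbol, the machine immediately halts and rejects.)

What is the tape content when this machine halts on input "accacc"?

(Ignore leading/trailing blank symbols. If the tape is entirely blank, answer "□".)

Execution trace:
Initial: [s0]accacc
Step 1: δ(s0, a) = (sR, □, R) → □[sR]ccacc

The machine reaches the reject state sR and halts.

Final tape (ignoring leading/trailing blanks): ccacc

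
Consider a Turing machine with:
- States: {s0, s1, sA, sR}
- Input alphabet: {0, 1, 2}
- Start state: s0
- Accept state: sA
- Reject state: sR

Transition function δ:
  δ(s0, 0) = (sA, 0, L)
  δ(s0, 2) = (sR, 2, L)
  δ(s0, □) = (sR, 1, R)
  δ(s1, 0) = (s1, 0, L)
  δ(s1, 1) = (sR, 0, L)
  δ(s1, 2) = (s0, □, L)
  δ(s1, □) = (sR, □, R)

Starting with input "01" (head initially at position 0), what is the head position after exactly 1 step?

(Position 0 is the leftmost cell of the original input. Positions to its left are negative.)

Execution trace (head position shown):
Step 0: [s0]01  (head at position 0)
Step 1: move left → [sA]□01  (head at position -1)

After 1 step, the head is at position -1.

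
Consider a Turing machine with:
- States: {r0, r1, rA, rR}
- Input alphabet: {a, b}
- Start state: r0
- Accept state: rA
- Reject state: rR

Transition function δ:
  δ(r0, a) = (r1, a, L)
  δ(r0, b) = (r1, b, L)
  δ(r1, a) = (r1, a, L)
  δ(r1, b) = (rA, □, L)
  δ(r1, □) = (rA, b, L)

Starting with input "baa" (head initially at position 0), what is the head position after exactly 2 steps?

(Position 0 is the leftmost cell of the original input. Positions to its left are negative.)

Execution trace (head position shown):
Step 0: [r0]baa  (head at position 0)
Step 1: move left → [r1]□baa  (head at position -1)
Step 2: move left → [rA]□bbaa  (head at position -2)

After 2 steps, the head is at position -2.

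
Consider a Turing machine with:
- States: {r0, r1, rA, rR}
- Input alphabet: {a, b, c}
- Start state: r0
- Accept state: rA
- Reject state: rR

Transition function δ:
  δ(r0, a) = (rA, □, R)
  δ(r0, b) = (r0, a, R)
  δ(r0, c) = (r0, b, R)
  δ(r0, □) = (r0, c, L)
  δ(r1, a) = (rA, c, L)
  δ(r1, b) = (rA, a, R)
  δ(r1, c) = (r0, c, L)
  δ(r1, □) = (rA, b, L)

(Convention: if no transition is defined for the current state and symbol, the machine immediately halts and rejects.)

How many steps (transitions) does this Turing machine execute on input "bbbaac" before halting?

Execution trace:
Initial: [r0]bbbaac
Step 1: δ(r0, b) = (r0, a, R) → a[r0]bbaac
Step 2: δ(r0, b) = (r0, a, R) → aa[r0]baac
Step 3: δ(r0, b) = (r0, a, R) → aaa[r0]aac
Step 4: δ(r0, a) = (rA, □, R) → aaa□[rA]ac

The machine reaches the accept state rA and halts.

The machine executed 4 steps before halting.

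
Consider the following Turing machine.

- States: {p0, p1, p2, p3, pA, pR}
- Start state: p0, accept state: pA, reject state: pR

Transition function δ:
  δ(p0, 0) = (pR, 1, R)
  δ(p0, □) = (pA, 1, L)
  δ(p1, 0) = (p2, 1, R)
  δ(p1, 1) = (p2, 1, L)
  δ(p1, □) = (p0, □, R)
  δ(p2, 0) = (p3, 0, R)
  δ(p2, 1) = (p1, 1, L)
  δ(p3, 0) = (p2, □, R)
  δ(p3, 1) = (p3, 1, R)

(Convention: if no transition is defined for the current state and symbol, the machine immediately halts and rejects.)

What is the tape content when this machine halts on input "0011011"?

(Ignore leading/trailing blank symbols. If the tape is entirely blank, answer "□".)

Execution trace:
Initial: [p0]0011011
Step 1: δ(p0, 0) = (pR, 1, R) → 1[pR]011011

The machine reaches the reject state pR and halts.

Final tape (ignoring leading/trailing blanks): 1011011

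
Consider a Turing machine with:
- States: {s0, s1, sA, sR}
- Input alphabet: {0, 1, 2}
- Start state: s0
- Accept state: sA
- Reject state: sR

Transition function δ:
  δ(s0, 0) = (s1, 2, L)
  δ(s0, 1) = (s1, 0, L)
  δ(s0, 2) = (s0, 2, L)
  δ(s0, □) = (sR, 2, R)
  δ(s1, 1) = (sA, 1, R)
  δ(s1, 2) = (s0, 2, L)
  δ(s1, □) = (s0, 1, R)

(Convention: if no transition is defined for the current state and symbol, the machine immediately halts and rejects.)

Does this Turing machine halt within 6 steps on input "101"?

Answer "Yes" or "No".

Execution trace:
Initial: [s0]101
Step 1: δ(s0, 1) = (s1, 0, L) → [s1]□001
Step 2: δ(s1, □) = (s0, 1, R) → 1[s0]001
Step 3: δ(s0, 0) = (s1, 2, L) → [s1]1201
Step 4: δ(s1, 1) = (sA, 1, R) → 1[sA]201

The machine reaches the accept state sA and halts.
The machine halted after 4 steps (within the 6-step bound).

Answer: Yes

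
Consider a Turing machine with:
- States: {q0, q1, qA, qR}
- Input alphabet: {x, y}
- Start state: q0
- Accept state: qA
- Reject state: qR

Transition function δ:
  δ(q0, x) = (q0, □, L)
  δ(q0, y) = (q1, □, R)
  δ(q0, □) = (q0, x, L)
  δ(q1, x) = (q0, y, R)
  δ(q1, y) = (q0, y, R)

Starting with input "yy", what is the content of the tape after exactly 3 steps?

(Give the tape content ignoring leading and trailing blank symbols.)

Execution trace:
Initial: [q0]yy
Step 1: δ(q0, y) = (q1, □, R) → □[q1]y
Step 2: δ(q1, y) = (q0, y, R) → □y[q0]□
Step 3: δ(q0, □) = (q0, x, L) → □[q0]yx

After 3 steps, the tape (ignoring leading/trailing blanks) is: yx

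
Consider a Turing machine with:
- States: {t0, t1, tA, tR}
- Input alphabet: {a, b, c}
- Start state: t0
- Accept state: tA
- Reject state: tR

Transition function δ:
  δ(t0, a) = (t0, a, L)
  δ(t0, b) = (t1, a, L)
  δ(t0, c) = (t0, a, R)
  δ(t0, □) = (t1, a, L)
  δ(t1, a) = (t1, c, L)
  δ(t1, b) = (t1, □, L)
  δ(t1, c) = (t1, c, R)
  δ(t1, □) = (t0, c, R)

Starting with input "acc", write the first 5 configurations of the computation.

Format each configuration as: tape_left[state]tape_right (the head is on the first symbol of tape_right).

Transitions applied:
Step 1: δ(t0, a) = (t0, a, L)
Step 2: δ(t0, □) = (t1, a, L)
Step 3: δ(t1, □) = (t0, c, R)
Step 4: δ(t0, a) = (t0, a, L)

The first 5 configurations are:
[t0]acc ⊢ [t0]□acc ⊢ [t1]□aacc ⊢ c[t0]aacc ⊢ [t0]caacc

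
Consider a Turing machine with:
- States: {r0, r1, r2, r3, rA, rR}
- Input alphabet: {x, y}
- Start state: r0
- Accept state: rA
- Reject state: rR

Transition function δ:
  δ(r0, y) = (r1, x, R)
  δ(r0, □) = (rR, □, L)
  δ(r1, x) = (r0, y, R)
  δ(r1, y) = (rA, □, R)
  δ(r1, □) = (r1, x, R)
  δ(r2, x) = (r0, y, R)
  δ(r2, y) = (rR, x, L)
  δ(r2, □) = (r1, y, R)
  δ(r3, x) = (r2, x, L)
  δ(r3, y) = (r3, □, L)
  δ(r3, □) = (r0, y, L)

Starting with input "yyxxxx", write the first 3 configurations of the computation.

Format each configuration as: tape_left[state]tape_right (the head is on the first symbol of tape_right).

Transitions applied:
Step 1: δ(r0, y) = (r1, x, R)
Step 2: δ(r1, y) = (rA, □, R)

The first 3 configurations are:
[r0]yyxxxx ⊢ x[r1]yxxxx ⊢ x□[rA]xxxx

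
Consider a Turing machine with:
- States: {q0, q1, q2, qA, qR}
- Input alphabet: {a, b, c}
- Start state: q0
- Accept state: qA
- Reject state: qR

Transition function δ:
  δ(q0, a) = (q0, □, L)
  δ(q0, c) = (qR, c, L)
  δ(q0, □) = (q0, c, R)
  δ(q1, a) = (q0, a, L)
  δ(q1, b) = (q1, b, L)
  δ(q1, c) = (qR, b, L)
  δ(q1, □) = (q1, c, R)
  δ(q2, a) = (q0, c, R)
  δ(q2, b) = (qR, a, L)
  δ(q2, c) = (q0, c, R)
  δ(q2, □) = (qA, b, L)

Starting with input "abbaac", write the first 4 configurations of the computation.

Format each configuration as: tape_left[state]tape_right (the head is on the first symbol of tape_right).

Transitions applied:
Step 1: δ(q0, a) = (q0, □, L)
Step 2: δ(q0, □) = (q0, c, R)
Step 3: δ(q0, □) = (q0, c, R)

The first 4 configurations are:
[q0]abbaac ⊢ [q0]□□bbaac ⊢ c[q0]□bbaac ⊢ cc[q0]bbaac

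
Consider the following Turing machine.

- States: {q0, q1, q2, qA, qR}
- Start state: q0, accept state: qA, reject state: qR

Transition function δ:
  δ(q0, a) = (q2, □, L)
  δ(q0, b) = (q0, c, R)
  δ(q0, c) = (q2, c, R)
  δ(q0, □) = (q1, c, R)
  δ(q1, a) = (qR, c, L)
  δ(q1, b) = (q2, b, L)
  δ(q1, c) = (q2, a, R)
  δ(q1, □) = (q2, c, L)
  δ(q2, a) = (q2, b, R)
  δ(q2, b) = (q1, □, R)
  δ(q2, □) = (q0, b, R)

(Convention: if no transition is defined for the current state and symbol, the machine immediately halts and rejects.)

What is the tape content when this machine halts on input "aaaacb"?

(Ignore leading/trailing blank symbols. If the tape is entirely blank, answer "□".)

Execution trace:
Initial: [q0]aaaacb
Step 1: δ(q0, a) = (q2, □, L) → [q2]□□aaacb
Step 2: δ(q2, □) = (q0, b, R) → b[q0]□aaacb
Step 3: δ(q0, □) = (q1, c, R) → bc[q1]aaacb
Step 4: δ(q1, a) = (qR, c, L) → b[qR]ccaacb

The machine reaches the reject state qR and halts.

Final tape (ignoring leading/trailing blanks): bccaacb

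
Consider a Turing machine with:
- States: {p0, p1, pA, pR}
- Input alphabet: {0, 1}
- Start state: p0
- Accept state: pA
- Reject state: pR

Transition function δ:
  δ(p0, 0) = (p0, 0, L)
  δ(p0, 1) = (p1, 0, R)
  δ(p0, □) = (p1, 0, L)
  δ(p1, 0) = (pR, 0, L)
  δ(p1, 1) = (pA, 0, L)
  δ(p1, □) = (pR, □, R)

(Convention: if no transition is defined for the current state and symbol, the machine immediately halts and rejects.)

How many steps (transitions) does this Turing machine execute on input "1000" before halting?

Execution trace:
Initial: [p0]1000
Step 1: δ(p0, 1) = (p1, 0, R) → 0[p1]000
Step 2: δ(p1, 0) = (pR, 0, L) → [pR]0000

The machine reaches the reject state pR and halts.

The machine executed 2 steps before halting.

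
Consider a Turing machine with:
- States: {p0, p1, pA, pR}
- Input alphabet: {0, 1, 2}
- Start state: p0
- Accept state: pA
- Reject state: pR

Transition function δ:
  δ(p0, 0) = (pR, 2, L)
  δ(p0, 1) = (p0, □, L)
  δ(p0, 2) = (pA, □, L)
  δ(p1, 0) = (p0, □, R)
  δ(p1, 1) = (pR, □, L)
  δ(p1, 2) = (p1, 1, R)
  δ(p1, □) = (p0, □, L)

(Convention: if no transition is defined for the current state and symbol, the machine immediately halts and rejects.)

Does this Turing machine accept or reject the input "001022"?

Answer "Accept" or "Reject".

Execution trace:
Initial: [p0]001022
Step 1: δ(p0, 0) = (pR, 2, L) → [pR]□201022

The machine reaches the reject state pR and halts.

Answer: Reject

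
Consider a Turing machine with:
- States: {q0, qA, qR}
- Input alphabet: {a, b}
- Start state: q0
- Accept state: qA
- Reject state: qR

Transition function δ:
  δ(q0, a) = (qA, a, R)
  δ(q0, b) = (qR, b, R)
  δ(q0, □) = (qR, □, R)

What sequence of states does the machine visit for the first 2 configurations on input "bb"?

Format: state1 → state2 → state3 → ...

Execution trace:
Initial: [q0]bb
Step 1: δ(q0, b) = (qR, b, R) → b[qR]b

The machine reaches the reject state qR and halts.

State sequence: q0 → qR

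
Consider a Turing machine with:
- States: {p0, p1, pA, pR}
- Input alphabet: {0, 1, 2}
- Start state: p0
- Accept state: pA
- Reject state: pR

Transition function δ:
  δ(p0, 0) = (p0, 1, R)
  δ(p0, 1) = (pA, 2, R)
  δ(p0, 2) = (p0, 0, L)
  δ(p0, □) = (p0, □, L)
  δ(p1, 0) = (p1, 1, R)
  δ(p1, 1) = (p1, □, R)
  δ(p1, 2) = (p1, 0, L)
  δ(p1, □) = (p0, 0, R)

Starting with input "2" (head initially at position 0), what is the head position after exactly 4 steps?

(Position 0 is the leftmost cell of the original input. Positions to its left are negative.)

Execution trace (head position shown):
Step 0: [p0]2  (head at position 0)
Step 1: move left → [p0]□0  (head at position -1)
Step 2: move left → [p0]□□0  (head at position -2)
Step 3: move left → [p0]□□□0  (head at position -3)
Step 4: move left → [p0]□□□□0  (head at position -4)

After 4 steps, the head is at position -4.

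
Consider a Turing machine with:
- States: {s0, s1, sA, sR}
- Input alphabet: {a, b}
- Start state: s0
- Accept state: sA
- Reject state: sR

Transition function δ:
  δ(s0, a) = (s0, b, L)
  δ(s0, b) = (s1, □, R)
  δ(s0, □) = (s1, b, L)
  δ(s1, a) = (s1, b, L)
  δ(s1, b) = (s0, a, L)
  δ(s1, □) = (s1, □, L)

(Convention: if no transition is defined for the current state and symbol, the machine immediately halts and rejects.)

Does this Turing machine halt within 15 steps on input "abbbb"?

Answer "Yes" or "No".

Execution trace:
Initial: [s0]abbbb
Step 1: δ(s0, a) = (s0, b, L) → [s0]□bbbbb
Step 2: δ(s0, □) = (s1, b, L) → [s1]□bbbbbb
Step 3: δ(s1, □) = (s1, □, L) → [s1]□□bbbbbb
Step 4: δ(s1, □) = (s1, □, L) → [s1]□□□bbbbbb
Step 5: δ(s1, □) = (s1, □, L) → [s1]□□□□bbbbbb
Step 6: δ(s1, □) = (s1, □, L) → [s1]□□□□□bbbbbb
Step 7: δ(s1, □) = (s1, □, L) → [s1]□□□□□□bbbbbb
Step 8: δ(s1, □) = (s1, □, L) → [s1]□□□□□□□bbbbbb
Step 9: δ(s1, □) = (s1, □, L) → [s1]□□□□□□□□bbbbbb
Step 10: δ(s1, □) = (s1, □, L) → [s1]□□□□□□□□□bbbbbb
Step 11: δ(s1, □) = (s1, □, L) → [s1]□□□□□□□□□□bbbbbb
Step 12: δ(s1, □) = (s1, □, L) → [s1]□□□□□□□□□□□bbbbbb
Step 13: δ(s1, □) = (s1, □, L) → [s1]□□□□□□□□□□□□bbbbbb
Step 14: δ(s1, □) = (s1, □, L) → [s1]□□□□□□□□□□□□□bbbbbb
Step 15: δ(s1, □) = (s1, □, L) → [s1]□□□□□□□□□□□□□□bbbbbb

The machine has not reached a halting state after 15 steps.
The machine did not halt within the 15-step bound.

Answer: No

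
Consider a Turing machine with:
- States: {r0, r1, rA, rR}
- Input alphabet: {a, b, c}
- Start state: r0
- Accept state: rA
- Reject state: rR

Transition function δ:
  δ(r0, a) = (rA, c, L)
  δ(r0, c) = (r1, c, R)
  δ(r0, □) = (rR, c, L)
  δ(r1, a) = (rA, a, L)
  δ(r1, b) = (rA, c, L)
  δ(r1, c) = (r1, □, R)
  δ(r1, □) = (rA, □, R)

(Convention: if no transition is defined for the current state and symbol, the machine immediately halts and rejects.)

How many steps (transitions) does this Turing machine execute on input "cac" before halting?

Execution trace:
Initial: [r0]cac
Step 1: δ(r0, c) = (r1, c, R) → c[r1]ac
Step 2: δ(r1, a) = (rA, a, L) → [rA]cac

The machine reaches the accept state rA and halts.

The machine executed 2 steps before halting.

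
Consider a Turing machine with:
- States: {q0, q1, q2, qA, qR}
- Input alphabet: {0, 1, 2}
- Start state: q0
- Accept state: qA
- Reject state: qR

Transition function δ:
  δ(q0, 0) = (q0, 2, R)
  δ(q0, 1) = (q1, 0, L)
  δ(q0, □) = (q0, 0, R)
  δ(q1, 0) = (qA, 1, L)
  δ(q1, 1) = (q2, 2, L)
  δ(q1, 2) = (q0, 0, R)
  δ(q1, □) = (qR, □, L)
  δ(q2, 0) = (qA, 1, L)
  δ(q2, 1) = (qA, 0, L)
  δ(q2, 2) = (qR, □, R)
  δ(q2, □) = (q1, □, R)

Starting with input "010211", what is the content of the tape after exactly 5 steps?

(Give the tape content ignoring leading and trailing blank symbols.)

Execution trace:
Initial: [q0]010211
Step 1: δ(q0, 0) = (q0, 2, R) → 2[q0]10211
Step 2: δ(q0, 1) = (q1, 0, L) → [q1]200211
Step 3: δ(q1, 2) = (q0, 0, R) → 0[q0]00211
Step 4: δ(q0, 0) = (q0, 2, R) → 02[q0]0211
Step 5: δ(q0, 0) = (q0, 2, R) → 022[q0]211

No transition is defined for δ(q0, 2). By convention the machine halts and rejects.

After 5 steps, the tape (ignoring leading/trailing blanks) is: 022211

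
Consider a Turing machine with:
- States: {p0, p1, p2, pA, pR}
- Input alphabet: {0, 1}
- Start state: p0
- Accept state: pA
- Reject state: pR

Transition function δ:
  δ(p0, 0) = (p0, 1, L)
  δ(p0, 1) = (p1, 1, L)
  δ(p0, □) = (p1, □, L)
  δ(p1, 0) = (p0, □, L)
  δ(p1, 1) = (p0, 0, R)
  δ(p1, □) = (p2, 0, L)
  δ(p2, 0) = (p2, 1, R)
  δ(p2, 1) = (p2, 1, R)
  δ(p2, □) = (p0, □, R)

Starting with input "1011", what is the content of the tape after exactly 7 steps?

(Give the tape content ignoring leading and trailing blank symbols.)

Execution trace:
Initial: [p0]1011
Step 1: δ(p0, 1) = (p1, 1, L) → [p1]□1011
Step 2: δ(p1, □) = (p2, 0, L) → [p2]□01011
Step 3: δ(p2, □) = (p0, □, R) → □[p0]01011
Step 4: δ(p0, 0) = (p0, 1, L) → [p0]□11011
Step 5: δ(p0, □) = (p1, □, L) → [p1]□□11011
Step 6: δ(p1, □) = (p2, 0, L) → [p2]□0□11011
Step 7: δ(p2, □) = (p0, □, R) → □[p0]0□11011

After 7 steps, the tape (ignoring leading/trailing blanks) is: 0□11011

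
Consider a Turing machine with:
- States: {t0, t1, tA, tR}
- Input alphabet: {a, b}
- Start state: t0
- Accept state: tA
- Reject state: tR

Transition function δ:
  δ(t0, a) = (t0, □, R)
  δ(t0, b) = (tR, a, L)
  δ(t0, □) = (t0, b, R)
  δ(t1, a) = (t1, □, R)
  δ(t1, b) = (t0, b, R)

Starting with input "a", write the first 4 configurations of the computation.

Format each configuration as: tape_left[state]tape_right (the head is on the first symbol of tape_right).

Transitions applied:
Step 1: δ(t0, a) = (t0, □, R)
Step 2: δ(t0, □) = (t0, b, R)
Step 3: δ(t0, □) = (t0, b, R)

The first 4 configurations are:
[t0]a ⊢ □[t0]□ ⊢ □b[t0]□ ⊢ □bb[t0]□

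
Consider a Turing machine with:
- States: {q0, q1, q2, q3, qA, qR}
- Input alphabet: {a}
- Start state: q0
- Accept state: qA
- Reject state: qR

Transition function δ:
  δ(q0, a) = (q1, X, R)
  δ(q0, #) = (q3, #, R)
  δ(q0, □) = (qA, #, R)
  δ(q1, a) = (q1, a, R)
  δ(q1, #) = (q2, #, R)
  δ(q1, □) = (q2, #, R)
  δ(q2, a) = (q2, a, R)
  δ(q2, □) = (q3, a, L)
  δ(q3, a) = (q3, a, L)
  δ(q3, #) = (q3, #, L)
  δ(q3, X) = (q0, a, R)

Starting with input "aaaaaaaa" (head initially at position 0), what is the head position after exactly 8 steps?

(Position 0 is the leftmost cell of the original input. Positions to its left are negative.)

Execution trace (head position shown):
Step 0: [q0]aaaaaaaa  (head at position 0)
Step 1: move right → X[q1]aaaaaaa  (head at position 1)
Step 2: move right → Xa[q1]aaaaaa  (head at position 2)
Step 3: move right → Xaa[q1]aaaaa  (head at position 3)
Step 4: move right → Xaaa[q1]aaaa  (head at position 4)
Step 5: move right → Xaaaa[q1]aaa  (head at position 5)
Step 6: move right → Xaaaaa[q1]aa  (head at position 6)
Step 7: move right → Xaaaaaa[q1]a  (head at position 7)
Step 8: move right → Xaaaaaaa[q1]□  (head at position 8)

After 8 steps, the head is at position 8.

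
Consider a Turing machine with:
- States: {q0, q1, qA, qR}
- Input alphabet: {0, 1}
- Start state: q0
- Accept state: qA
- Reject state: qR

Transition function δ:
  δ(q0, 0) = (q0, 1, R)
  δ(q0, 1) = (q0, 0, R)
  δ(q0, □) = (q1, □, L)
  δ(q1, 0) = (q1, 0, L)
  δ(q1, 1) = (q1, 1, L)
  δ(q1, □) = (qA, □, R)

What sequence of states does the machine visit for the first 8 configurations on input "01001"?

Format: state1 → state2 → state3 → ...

Execution trace:
Initial: [q0]01001
Step 1: δ(q0, 0) = (q0, 1, R) → 1[q0]1001
Step 2: δ(q0, 1) = (q0, 0, R) → 10[q0]001
Step 3: δ(q0, 0) = (q0, 1, R) → 101[q0]01
Step 4: δ(q0, 0) = (q0, 1, R) → 1011[q0]1
Step 5: δ(q0, 1) = (q0, 0, R) → 10110[q0]□
Step 6: δ(q0, □) = (q1, □, L) → 1011[q1]0□
Step 7: δ(q1, 0) = (q1, 0, L) → 101[q1]10□

State sequence: q0 → q0 → q0 → q0 → q0 → q0 → q1 → q1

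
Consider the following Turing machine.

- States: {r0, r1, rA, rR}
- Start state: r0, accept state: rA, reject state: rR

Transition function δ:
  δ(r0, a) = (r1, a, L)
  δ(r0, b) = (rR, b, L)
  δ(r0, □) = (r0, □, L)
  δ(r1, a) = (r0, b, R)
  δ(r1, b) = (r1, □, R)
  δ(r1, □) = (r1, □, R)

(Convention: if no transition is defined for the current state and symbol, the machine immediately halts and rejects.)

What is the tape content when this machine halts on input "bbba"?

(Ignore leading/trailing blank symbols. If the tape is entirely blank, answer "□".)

Execution trace:
Initial: [r0]bbba
Step 1: δ(r0, b) = (rR, b, L) → [rR]□bbba

The machine reaches the reject state rR and halts.

Final tape (ignoring leading/trailing blanks): bbba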